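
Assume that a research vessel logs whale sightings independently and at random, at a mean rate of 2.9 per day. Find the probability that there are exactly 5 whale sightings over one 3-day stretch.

Over the interval, μ = 2.9 × 3 = 8.7 (a 3-day stretch = 3 days).
P(N = 5) = e^(−μ) μ^5/5! = e^(−8.7) · 8.7^5/120 ≈ 0.0692.

0.0692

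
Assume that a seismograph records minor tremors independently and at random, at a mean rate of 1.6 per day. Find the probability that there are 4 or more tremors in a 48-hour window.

Over the interval, μ = 1.6 × 2 = 3.2 (a 48-hour window = 2 days).
P(N ≥ 4) = 1 − P(N ≤ 3) = 1 − Σ_{j=0}^{3} e^(−μ) μ^j/j! ≈ 0.3975.

0.3975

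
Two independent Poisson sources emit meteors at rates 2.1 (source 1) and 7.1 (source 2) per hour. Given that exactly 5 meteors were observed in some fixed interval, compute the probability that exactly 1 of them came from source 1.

0.4048

Given the total, each event is independently from source 1 with probability p = λ_1/(λ_1+λ_2) = 2.1/9.2 ≈ 0.2283.
So K ~ Binomial(5, 2.1/9.2): P(K = 1) = C(5,1) · (2.1/9.2)^1 · (7.1/9.2)^4 ≈ 0.4048.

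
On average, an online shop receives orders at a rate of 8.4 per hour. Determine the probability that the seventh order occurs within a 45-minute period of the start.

0.4418

Over the interval, μ = 8.4 × 0.75 = 6.3 (a 45-minute period = 0.75 hours).
The seventh arrival falls in the interval iff at least 7 events occur there: P(S_7 ≤ t) = P(N ≥ 7) = 1 − P(N ≤ 6) ≈ 0.4418.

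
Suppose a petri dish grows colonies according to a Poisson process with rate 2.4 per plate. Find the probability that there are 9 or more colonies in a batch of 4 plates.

Over the interval, μ = 2.4 × 4 = 9.6 (a batch of 4 plates = 4 plates).
P(N ≥ 9) = 1 − P(N ≤ 8) = 1 − Σ_{j=0}^{8} e^(−μ) μ^j/j! ≈ 0.6204.

0.6204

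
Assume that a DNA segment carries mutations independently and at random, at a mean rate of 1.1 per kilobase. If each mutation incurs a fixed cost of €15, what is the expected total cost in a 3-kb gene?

E[N] = 1.1 × 3 = 3.3 (a 3-kb gene = 3 kilobases); E[cost] = 3.3 × €15 = €49.5.

€49.5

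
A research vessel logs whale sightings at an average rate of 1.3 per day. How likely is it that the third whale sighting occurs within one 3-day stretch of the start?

Over the interval, μ = 1.3 × 3 = 3.9 (a 3-day stretch = 3 days).
The third arrival falls in the interval iff at least 3 events occur there: P(S_3 ≤ t) = P(N ≥ 3) = 1 − P(N ≤ 2) ≈ 0.7469.

0.7469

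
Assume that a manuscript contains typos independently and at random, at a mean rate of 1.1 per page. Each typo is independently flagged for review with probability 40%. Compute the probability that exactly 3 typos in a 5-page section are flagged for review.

0.1966

Thinning: the typos that are flagged for review themselves form a Poisson process with rate 0.4 × 1.1 = 0.44 per page.
Over the interval, μ = 0.44 × 5 = 2.2 (a 5-page section = 5 pages).
P(N = 3) = e^(−2.2) · 2.2^3/3! ≈ 0.1966.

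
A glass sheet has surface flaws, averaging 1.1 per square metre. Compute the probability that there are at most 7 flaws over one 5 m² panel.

Over the interval, μ = 1.1 × 5 = 5.5 (a 5 m² panel = 5 square metres).
P(N ≤ 7) = Σ_{j=0}^{7} e^(−μ) μ^j/j! ≈ 0.8095.

0.8095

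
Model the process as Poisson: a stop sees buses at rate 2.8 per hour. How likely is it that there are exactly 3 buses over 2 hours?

Over the interval, μ = 2.8 × 2 = 5.6 (2 hours).
P(N = 3) = e^(−μ) μ^3/3! = e^(−5.6) · 5.6^3/6 ≈ 0.1082.

0.1082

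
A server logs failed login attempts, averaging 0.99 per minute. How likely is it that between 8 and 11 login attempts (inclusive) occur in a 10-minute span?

0.4787

Over the interval, μ = 0.99 × 10 = 9.9 (a 10-minute span = 10 minutes).
P(8 ≤ N ≤ 11) = Σ_{j=8}^{11} e^(−9.9) · 9.9^j/j! ≈ 0.4787.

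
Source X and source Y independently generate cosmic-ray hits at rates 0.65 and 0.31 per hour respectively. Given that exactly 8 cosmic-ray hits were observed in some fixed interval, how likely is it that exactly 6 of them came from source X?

0.2813

Given the total, each event is independently from source X with probability p = λ_X/(λ_X+λ_Y) = 0.65/0.96 ≈ 0.6771.
So K ~ Binomial(8, 0.65/0.96): P(K = 6) = C(8,6) · (0.65/0.96)^6 · (0.31/0.96)^2 ≈ 0.2813.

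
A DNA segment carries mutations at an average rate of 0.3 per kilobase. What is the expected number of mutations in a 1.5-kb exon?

0.45

E[N] = λt = 0.3 × 1.5 = 0.45 (a 1.5-kb exon = 1.5 kilobases).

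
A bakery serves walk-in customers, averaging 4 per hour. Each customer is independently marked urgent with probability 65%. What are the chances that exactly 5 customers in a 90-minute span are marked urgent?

0.1522

Thinning: the customers that are marked urgent themselves form a Poisson process with rate 0.65 × 4 = 2.6 per hour.
Over the interval, μ = 2.6 × 1.5 = 3.9 (a 90-minute span = 1.5 hours).
P(N = 5) = e^(−3.9) · 3.9^5/5! ≈ 0.1522.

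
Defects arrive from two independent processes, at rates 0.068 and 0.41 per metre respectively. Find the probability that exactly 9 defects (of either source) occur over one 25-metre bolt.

Independent Poisson processes superpose: combined rate λ = 0.068 + 0.41 = 0.478 per metre.
Over the interval, μ = 0.478 × 25 = 11.95 (a 25-metre bolt = 25 metres).
P(N = 9) = e^(−11.95) · 11.95^9/9! ≈ 0.0885.

0.0885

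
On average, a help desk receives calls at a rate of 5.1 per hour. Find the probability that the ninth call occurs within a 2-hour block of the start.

Over the interval, μ = 5.1 × 2 = 10.2 (a 2-hour block = 2 hours).
The ninth arrival falls in the interval iff at least 9 events occur there: P(S_9 ≤ t) = P(N ≥ 9) = 1 − P(N ≤ 8) ≈ 0.6892.

0.6892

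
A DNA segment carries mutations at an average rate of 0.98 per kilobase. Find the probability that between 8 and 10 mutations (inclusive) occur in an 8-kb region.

Over the interval, μ = 0.98 × 8 = 7.84 (an 8-kb region = 8 kilobases).
P(8 ≤ N ≤ 10) = Σ_{j=8}^{10} e^(−7.84) · 7.84^j/j! ≈ 0.3559.

0.3559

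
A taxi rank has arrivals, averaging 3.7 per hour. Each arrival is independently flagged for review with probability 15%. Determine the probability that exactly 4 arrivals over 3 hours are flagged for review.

0.0606

Thinning: the arrivals that are flagged for review themselves form a Poisson process with rate 0.15 × 3.7 = 0.555 per hour.
Over the interval, μ = 0.555 × 3 = 1.665 (3 hours).
P(N = 4) = e^(−1.665) · 1.665^4/4! ≈ 0.0606.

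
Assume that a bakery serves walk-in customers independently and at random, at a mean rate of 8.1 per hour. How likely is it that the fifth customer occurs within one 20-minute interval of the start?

0.1371

Over the interval, μ = 8.1 × 1/3 = 2.7 (a 20-minute interval = 1/3 hours).
The fifth arrival falls in the interval iff at least 5 events occur there: P(S_5 ≤ t) = P(N ≥ 5) = 1 − P(N ≤ 4) ≈ 0.1371.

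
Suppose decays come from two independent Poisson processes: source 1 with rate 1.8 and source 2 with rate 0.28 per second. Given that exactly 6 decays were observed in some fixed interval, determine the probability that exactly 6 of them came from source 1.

Given the total, each event is independently from source 1 with probability p = λ_1/(λ_1+λ_2) = 1.8/2.08 ≈ 0.8654.
So K ~ Binomial(6, 1.8/2.08): P(K = 6) = C(6,6) · (1.8/2.08)^6 · (0.28/2.08)^0 ≈ 0.4200.

0.4200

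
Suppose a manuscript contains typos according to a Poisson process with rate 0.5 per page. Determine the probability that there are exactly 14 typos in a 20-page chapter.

0.0521

Over the interval, μ = 0.5 × 20 = 10 (a 20-page chapter = 20 pages).
P(N = 14) = e^(−μ) μ^14/14! = e^(−10) · 10^14/87178291200 ≈ 0.0521.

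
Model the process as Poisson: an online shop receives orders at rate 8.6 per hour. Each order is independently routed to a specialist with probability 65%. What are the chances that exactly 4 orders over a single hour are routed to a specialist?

Thinning: the orders that are routed to a specialist themselves form a Poisson process with rate 0.65 × 8.6 = 5.59 per hour.
So μ = 5.59.
P(N = 4) = e^(−5.59) · 5.59^4/4! ≈ 0.1520.

0.1520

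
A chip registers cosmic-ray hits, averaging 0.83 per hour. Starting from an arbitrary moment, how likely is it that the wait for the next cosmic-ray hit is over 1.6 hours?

0.2650

The wait for the next event is exponential with rate λ = 0.83 per hour.
P(T > 1.6) = e^(−λt) = e^(−0.83 × 1.6) = e^(−1.328) ≈ 0.2650.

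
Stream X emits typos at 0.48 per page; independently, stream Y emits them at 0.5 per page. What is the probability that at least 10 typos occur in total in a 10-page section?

0.5168

Independent Poisson processes superpose: combined rate λ = 0.48 + 0.5 = 0.98 per page.
Over the interval, μ = 0.98 × 10 = 9.8 (a 10-page section = 10 pages).
P(N ≥ 10) = 1 − P(N ≤ 9) ≈ 0.5168.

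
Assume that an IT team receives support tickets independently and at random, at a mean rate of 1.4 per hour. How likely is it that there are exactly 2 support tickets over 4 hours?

Over the interval, μ = 1.4 × 4 = 5.6 (4 hours).
P(N = 2) = e^(−μ) μ^2/2! = e^(−5.6) · 5.6^2/2 ≈ 0.0580.

0.0580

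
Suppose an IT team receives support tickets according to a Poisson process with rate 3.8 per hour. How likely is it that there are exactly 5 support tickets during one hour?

With mean μ = 3.8 per hour,
P(N = 5) = e^(−μ) μ^5/5! = e^(−3.8) · 3.8^5/120 ≈ 0.1477.

0.1477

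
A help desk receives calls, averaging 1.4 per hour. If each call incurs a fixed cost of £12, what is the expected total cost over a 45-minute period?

£12.6

E[N] = 1.4 × 0.75 = 1.05 (a 45-minute period = 0.75 hours); E[cost] = 1.05 × £12 = £12.6.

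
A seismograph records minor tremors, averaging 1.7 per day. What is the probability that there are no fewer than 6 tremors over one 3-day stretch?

0.4016

Over the interval, μ = 1.7 × 3 = 5.1 (a 3-day stretch = 3 days).
P(N ≥ 6) = 1 − P(N ≤ 5) = 1 − Σ_{j=0}^{5} e^(−μ) μ^j/j! ≈ 0.4016.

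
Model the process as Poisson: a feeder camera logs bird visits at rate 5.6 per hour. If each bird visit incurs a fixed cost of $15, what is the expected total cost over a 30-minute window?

$42

E[N] = 5.6 × 0.5 = 2.8 (a 30-minute window = 0.5 hours); E[cost] = 2.8 × $15 = $42.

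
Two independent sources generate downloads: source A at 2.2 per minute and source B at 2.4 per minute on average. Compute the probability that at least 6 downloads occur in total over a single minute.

Independent Poisson processes superpose: combined rate λ = 2.2 + 2.4 = 4.6 per minute.
So μ = 4.6.
P(N ≥ 6) = 1 − P(N ≤ 5) ≈ 0.3142.

0.3142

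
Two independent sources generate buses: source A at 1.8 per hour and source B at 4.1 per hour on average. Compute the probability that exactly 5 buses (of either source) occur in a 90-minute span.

Independent Poisson processes superpose: combined rate λ = 1.8 + 4.1 = 5.9 per hour.
Over the interval, μ = 5.9 × 1.5 = 8.85 (a 90-minute span = 1.5 hours).
P(N = 5) = e^(−8.85) · 8.85^5/5! ≈ 0.0649.

0.0649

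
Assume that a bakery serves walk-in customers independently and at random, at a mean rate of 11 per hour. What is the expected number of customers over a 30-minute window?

E[N] = λt = 11 × 0.5 = 5.5 (a 30-minute window = 0.5 hours).

5.5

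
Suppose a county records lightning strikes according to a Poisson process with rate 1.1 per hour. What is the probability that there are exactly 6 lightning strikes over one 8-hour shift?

0.0972

Over the interval, μ = 1.1 × 8 = 8.8 (an 8-hour shift = 8 hours).
P(N = 6) = e^(−μ) μ^6/6! = e^(−8.8) · 8.8^6/720 ≈ 0.0972.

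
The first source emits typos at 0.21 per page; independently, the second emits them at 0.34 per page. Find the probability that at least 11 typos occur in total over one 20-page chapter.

0.5401

Independent Poisson processes superpose: combined rate λ = 0.21 + 0.34 = 0.55 per page.
Over the interval, μ = 0.55 × 20 = 11 (a 20-page chapter = 20 pages).
P(N ≥ 11) = 1 − P(N ≤ 10) ≈ 0.5401.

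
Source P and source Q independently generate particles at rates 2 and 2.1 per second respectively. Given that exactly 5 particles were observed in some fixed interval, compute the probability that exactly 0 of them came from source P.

0.0353

Given the total, each event is independently from source P with probability p = λ_P/(λ_P+λ_Q) = 2/4.1 ≈ 0.4878.
So K ~ Binomial(5, 2/4.1): P(K = 0) = C(5,0) · (2/4.1)^0 · (2.1/4.1)^5 ≈ 0.0353.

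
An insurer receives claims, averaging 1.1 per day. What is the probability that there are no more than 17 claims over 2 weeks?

0.7141

Over the interval, μ = 1.1 × 14 = 15.4 (2 weeks = 14 days).
P(N ≤ 17) = Σ_{j=0}^{17} e^(−μ) μ^j/j! ≈ 0.7141.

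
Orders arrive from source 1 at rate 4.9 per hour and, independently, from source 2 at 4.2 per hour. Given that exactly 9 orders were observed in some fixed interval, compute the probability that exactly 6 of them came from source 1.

0.2013

Given the total, each event is independently from source 1 with probability p = λ_1/(λ_1+λ_2) = 4.9/9.1 ≈ 0.5385.
So K ~ Binomial(9, 4.9/9.1): P(K = 6) = C(9,6) · (4.9/9.1)^6 · (4.2/9.1)^3 ≈ 0.2013.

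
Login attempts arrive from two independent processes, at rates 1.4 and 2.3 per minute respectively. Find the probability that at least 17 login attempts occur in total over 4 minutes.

Independent Poisson processes superpose: combined rate λ = 1.4 + 2.3 = 3.7 per minute.
Over the interval, μ = 3.7 × 4 = 14.8 (4 minutes).
P(N ≥ 17) = 1 − P(N ≤ 16) ≈ 0.3168.

0.3168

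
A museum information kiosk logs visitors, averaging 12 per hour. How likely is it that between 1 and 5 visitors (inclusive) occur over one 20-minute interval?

0.7668

Over the interval, μ = 12 × 1/3 = 4 (a 20-minute interval = 1/3 hours).
P(1 ≤ N ≤ 5) = Σ_{j=1}^{5} e^(−4) · 4^j/j! ≈ 0.7668.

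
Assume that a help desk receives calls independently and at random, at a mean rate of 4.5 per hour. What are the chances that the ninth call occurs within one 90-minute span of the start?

Over the interval, μ = 4.5 × 1.5 = 6.75 (a 90-minute span = 1.5 hours).
The ninth arrival falls in the interval iff at least 9 events occur there: P(S_9 ≤ t) = P(N ≥ 9) = 1 − P(N ≤ 8) ≈ 0.2389.

0.2389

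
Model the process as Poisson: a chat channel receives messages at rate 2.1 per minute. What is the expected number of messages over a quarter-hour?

31.5

E[N] = λt = 2.1 × 15 = 31.5 (a quarter-hour = 15 minutes).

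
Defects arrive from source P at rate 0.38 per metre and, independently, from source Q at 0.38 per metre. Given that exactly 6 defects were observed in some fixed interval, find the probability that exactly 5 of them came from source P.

Given the total, each event is independently from source P with probability p = λ_P/(λ_P+λ_Q) = 0.38/0.76 = 0.5000.
So K ~ Binomial(6, 0.38/0.76): P(K = 5) = C(6,5) · (0.38/0.76)^5 · (0.38/0.76)^1 ≈ 0.0938.

0.0938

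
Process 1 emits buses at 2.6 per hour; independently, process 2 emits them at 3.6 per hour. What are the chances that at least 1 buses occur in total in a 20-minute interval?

Independent Poisson processes superpose: combined rate λ = 2.6 + 3.6 = 6.2 per hour.
Over the interval, μ = 6.2 × 1/3 ≈ 2.06667 (a 20-minute interval = 1/3 hours).
P(N ≥ 1) = 1 − P(N ≤ 0) ≈ 0.8734.

0.8734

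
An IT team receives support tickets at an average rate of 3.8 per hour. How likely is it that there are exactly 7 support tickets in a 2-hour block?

Over the interval, μ = 3.8 × 2 = 7.6 (a 2-hour block = 2 hours).
P(N = 7) = e^(−μ) μ^7/7! = e^(−7.6) · 7.6^7/5040 ≈ 0.1454.

0.1454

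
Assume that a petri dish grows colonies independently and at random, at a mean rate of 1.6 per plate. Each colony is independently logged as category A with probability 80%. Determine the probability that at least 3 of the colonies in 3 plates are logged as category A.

0.7375

Thinning: the colonies that are logged as category A themselves form a Poisson process with rate 0.8 × 1.6 = 1.28 per plate.
Over the interval, μ = 1.28 × 3 = 3.84 (3 plates).
P(N ≥ 3) = 1 − P(N ≤ 2) ≈ 0.7375.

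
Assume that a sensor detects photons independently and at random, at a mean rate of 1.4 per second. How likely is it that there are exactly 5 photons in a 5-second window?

Over the interval, μ = 1.4 × 5 = 7 (a 5-second window = 5 seconds).
P(N = 5) = e^(−μ) μ^5/5! = e^(−7) · 7^5/120 ≈ 0.1277.

0.1277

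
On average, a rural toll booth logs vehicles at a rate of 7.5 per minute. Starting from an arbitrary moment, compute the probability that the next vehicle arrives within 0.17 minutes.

Inter-arrival times are exponential with rate λ = 7.5 per minute.
P(T ≤ 0.17) = 1 − e^(−λt) = 1 − e^(−7.5 × 0.17) = 1 − e^(−1.275) ≈ 0.7206.

0.7206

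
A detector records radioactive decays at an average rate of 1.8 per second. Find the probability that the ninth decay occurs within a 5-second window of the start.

Over the interval, μ = 1.8 × 5 = 9 (a 5-second window = 5 seconds).
The ninth arrival falls in the interval iff at least 9 events occur there: P(S_9 ≤ t) = P(N ≥ 9) = 1 − P(N ≤ 8) ≈ 0.5443.

0.5443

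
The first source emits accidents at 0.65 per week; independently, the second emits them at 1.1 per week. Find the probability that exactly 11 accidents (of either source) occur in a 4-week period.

0.0452

Independent Poisson processes superpose: combined rate λ = 0.65 + 1.1 = 1.75 per week.
Over the interval, μ = 1.75 × 4 = 7 (a 4-week period = 4 weeks).
P(N = 11) = e^(−7) · 7^11/11! ≈ 0.0452.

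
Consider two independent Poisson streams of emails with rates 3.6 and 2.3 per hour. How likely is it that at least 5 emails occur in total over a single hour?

0.7013

Independent Poisson processes superpose: combined rate λ = 3.6 + 2.3 = 5.9 per hour.
So μ = 5.9.
P(N ≥ 5) = 1 − P(N ≤ 4) ≈ 0.7013.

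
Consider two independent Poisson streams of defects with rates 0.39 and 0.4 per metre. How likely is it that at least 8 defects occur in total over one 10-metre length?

0.5330

Independent Poisson processes superpose: combined rate λ = 0.39 + 0.4 = 0.79 per metre.
Over the interval, μ = 0.79 × 10 = 7.9 (a 10-metre length = 10 metres).
P(N ≥ 8) = 1 − P(N ≤ 7) ≈ 0.5330.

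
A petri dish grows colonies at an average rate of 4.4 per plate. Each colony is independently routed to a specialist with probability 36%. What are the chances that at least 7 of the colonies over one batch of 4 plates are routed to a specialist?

Thinning: the colonies that are routed to a specialist themselves form a Poisson process with rate 0.36 × 4.4 = 1.584 per plate.
Over the interval, μ = 1.584 × 4 = 6.336 (a batch of 4 plates = 4 plates).
P(N ≥ 7) = 1 − P(N ≤ 6) ≈ 0.4475.

0.4475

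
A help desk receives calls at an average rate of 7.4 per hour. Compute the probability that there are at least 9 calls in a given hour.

0.3243

With mean μ = 7.4 per hour,
P(N ≥ 9) = 1 − P(N ≤ 8) = 1 − Σ_{j=0}^{8} e^(−μ) μ^j/j! ≈ 0.3243.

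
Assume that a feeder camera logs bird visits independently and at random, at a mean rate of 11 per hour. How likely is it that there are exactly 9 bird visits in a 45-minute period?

0.1275

Over the interval, μ = 11 × 0.75 = 8.25 (a 45-minute period = 0.75 hours).
P(N = 9) = e^(−μ) μ^9/9! = e^(−8.25) · 8.25^9/362880 ≈ 0.1275.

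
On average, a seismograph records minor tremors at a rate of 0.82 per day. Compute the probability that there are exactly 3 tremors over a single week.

0.1013

Over the interval, μ = 0.82 × 7 = 5.74 (a week = 7 days).
P(N = 3) = e^(−μ) μ^3/3! = e^(−5.74) · 5.74^3/6 ≈ 0.1013.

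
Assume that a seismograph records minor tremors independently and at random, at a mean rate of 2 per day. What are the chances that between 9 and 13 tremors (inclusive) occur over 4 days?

0.3733

Over the interval, μ = 2 × 4 = 8 (4 days).
P(9 ≤ N ≤ 13) = Σ_{j=9}^{13} e^(−8) · 8^j/j! ≈ 0.3733.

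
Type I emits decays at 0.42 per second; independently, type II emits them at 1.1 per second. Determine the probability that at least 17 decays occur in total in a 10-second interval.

0.3552

Independent Poisson processes superpose: combined rate λ = 0.42 + 1.1 = 1.52 per second.
Over the interval, μ = 1.52 × 10 = 15.2 (a 10-second interval = 10 seconds).
P(N ≥ 17) = 1 − P(N ≤ 16) ≈ 0.3552.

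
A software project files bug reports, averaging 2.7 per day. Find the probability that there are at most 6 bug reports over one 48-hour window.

Over the interval, μ = 2.7 × 2 = 5.4 (a 48-hour window = 2 days).
P(N ≤ 6) = Σ_{j=0}^{6} e^(−μ) μ^j/j! ≈ 0.7017.

0.7017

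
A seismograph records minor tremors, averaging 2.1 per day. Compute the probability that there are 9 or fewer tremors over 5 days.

Over the interval, μ = 2.1 × 5 = 10.5 (5 days).
P(N ≤ 9) = Σ_{j=0}^{9} e^(−μ) μ^j/j! ≈ 0.3971.

0.3971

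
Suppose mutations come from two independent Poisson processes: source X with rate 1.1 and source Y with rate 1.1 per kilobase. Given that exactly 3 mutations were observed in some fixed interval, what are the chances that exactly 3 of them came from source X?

0.1250

Given the total, each event is independently from source X with probability p = λ_X/(λ_X+λ_Y) = 1.1/2.2 = 0.5000.
So K ~ Binomial(3, 1.1/2.2): P(K = 3) = C(3,3) · (1.1/2.2)^3 · (1.1/2.2)^0 ≈ 0.1250.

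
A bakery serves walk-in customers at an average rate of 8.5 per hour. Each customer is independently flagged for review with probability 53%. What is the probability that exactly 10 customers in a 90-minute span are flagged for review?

0.0636

Thinning: the customers that are flagged for review themselves form a Poisson process with rate 0.53 × 8.5 = 4.505 per hour.
Over the interval, μ = 4.505 × 1.5 = 6.7575 (a 90-minute span = 1.5 hours).
P(N = 10) = e^(−6.7575) · 6.7575^10/10! ≈ 0.0636.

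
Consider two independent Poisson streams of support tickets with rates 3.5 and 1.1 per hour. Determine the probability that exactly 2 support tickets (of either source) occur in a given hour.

0.1063

Independent Poisson processes superpose: combined rate λ = 3.5 + 1.1 = 4.6 per hour.
So μ = 4.6.
P(N = 2) = e^(−4.6) · 4.6^2/2! ≈ 0.1063.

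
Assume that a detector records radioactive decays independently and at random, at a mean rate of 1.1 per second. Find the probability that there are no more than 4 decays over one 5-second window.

Over the interval, μ = 1.1 × 5 = 5.5 (a 5-second window = 5 seconds).
P(N ≤ 4) = Σ_{j=0}^{4} e^(−μ) μ^j/j! ≈ 0.3575.

0.3575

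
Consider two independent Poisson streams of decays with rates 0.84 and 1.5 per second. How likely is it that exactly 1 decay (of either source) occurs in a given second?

0.2254

Independent Poisson processes superpose: combined rate λ = 0.84 + 1.5 = 2.34 per second.
So μ = 2.34.
P(N = 1) = e^(−2.34) · 2.34^1/1! ≈ 0.2254.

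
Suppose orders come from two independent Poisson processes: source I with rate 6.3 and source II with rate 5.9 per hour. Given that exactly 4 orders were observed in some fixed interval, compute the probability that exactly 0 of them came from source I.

Given the total, each event is independently from source I with probability p = λ_I/(λ_I+λ_II) = 6.3/12.2 ≈ 0.5164.
So K ~ Binomial(4, 6.3/12.2): P(K = 0) = C(4,0) · (6.3/12.2)^0 · (5.9/12.2)^4 ≈ 0.0547.

0.0547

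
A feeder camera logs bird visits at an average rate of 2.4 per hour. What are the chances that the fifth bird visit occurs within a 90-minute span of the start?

Over the interval, μ = 2.4 × 1.5 = 3.6 (a 90-minute span = 1.5 hours).
The fifth arrival falls in the interval iff at least 5 events occur there: P(S_5 ≤ t) = P(N ≥ 5) = 1 − P(N ≤ 4) ≈ 0.2936.

0.2936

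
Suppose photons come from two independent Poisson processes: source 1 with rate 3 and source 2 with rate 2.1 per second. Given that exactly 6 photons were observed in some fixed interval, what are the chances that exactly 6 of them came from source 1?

Given the total, each event is independently from source 1 with probability p = λ_1/(λ_1+λ_2) = 3/5.1 ≈ 0.5882.
So K ~ Binomial(6, 3/5.1): P(K = 6) = C(6,6) · (3/5.1)^6 · (2.1/5.1)^0 ≈ 0.0414.

0.0414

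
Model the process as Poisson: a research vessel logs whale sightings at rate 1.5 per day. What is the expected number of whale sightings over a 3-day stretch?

4.5

E[N] = λt = 1.5 × 3 = 4.5 (a 3-day stretch = 3 days).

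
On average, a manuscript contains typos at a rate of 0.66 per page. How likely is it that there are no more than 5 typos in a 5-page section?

0.8829

Over the interval, μ = 0.66 × 5 = 3.3 (a 5-page section = 5 pages).
P(N ≤ 5) = Σ_{j=0}^{5} e^(−μ) μ^j/j! ≈ 0.8829.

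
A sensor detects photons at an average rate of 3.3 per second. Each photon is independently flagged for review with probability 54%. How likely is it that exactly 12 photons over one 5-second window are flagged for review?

Thinning: the photons that are flagged for review themselves form a Poisson process with rate 0.54 × 3.3 = 1.782 per second.
Over the interval, μ = 1.782 × 5 = 8.91 (a 5-second window = 5 seconds).
P(N = 12) = e^(−8.91) · 8.91^12/12! ≈ 0.0706.

0.0706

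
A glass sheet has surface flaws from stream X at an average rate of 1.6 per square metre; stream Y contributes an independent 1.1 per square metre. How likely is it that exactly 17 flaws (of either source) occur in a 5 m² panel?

Independent Poisson processes superpose: combined rate λ = 1.6 + 1.1 = 2.7 per square metre.
Over the interval, μ = 2.7 × 5 = 13.5 (a 5 m² panel = 5 square metres).
P(N = 17) = e^(−13.5) · 13.5^17/17! ≈ 0.0633.

0.0633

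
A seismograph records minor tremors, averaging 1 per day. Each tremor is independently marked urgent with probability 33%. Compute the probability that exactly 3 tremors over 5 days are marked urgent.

0.1438

Thinning: the tremors that are marked urgent themselves form a Poisson process with rate 0.33 × 1 = 0.33 per day.
Over the interval, μ = 0.33 × 5 = 1.65 (5 days).
P(N = 3) = e^(−1.65) · 1.65^3/3! ≈ 0.1438.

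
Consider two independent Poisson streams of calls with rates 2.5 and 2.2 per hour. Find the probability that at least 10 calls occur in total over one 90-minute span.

Independent Poisson processes superpose: combined rate λ = 2.5 + 2.2 = 4.7 per hour.
Over the interval, μ = 4.7 × 1.5 = 7.05 (a 90-minute span = 1.5 hours).
P(N ≥ 10) = 1 − P(N ≤ 9) ≈ 0.1746.

0.1746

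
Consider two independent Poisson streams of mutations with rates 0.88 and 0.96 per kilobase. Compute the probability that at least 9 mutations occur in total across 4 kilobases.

Independent Poisson processes superpose: combined rate λ = 0.88 + 0.96 = 1.84 per kilobase.
Over the interval, μ = 1.84 × 4 = 7.36 (4 kilobases).
P(N ≥ 9) = 1 − P(N ≤ 8) ≈ 0.3189.

0.3189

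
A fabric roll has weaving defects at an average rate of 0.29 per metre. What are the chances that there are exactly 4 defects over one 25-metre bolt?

0.0818

Over the interval, μ = 0.29 × 25 = 7.25 (a 25-metre bolt = 25 metres).
P(N = 4) = e^(−μ) μ^4/4! = e^(−7.25) · 7.25^4/24 ≈ 0.0818.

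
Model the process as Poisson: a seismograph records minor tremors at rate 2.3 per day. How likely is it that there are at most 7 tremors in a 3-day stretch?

0.6136

Over the interval, μ = 2.3 × 3 = 6.9 (a 3-day stretch = 3 days).
P(N ≤ 7) = Σ_{j=0}^{7} e^(−μ) μ^j/j! ≈ 0.6136.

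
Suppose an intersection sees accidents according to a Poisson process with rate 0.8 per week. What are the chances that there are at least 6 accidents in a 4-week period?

0.1054

Over the interval, μ = 0.8 × 4 = 3.2 (a 4-week period = 4 weeks).
P(N ≥ 6) = 1 − P(N ≤ 5) = 1 − Σ_{j=0}^{5} e^(−μ) μ^j/j! ≈ 0.1054.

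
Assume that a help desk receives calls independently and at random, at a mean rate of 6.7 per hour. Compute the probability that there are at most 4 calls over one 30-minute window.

Over the interval, μ = 6.7 × 0.5 = 3.35 (a 30-minute window = 0.5 hours).
P(N ≤ 4) = Σ_{j=0}^{4} e^(−μ) μ^j/j! ≈ 0.7534.

0.7534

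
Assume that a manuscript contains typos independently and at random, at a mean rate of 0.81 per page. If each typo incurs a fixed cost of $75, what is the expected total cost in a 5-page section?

E[N] = 0.81 × 5 = 4.05 (a 5-page section = 5 pages); E[cost] = 4.05 × $75 = $303.75.

$303.75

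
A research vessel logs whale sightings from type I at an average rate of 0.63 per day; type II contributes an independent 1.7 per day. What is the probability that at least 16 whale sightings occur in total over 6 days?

0.3287

Independent Poisson processes superpose: combined rate λ = 0.63 + 1.7 = 2.33 per day.
Over the interval, μ = 2.33 × 6 = 13.98 (6 days).
P(N ≥ 16) = 1 − P(N ≤ 15) ≈ 0.3287.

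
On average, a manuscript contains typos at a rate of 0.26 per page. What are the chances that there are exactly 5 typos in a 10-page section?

Over the interval, μ = 0.26 × 10 = 2.6 (a 10-page section = 10 pages).
P(N = 5) = e^(−μ) μ^5/5! = e^(−2.6) · 2.6^5/120 ≈ 0.0735.

0.0735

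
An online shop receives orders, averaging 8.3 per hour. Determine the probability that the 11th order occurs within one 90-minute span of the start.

0.6981

Over the interval, μ = 8.3 × 1.5 = 12.45 (a 90-minute span = 1.5 hours).
The 11th arrival falls in the interval iff at least 11 events occur there: P(S_11 ≤ t) = P(N ≥ 11) = 1 − P(N ≤ 10) ≈ 0.6981.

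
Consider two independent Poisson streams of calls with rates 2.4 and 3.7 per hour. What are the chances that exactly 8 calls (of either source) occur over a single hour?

0.1066

Independent Poisson processes superpose: combined rate λ = 2.4 + 3.7 = 6.1 per hour.
So μ = 6.1.
P(N = 8) = e^(−6.1) · 6.1^8/8! ≈ 0.1066.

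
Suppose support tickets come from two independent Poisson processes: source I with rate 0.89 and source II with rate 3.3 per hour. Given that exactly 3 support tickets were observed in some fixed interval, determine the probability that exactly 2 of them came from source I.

0.1066

Given the total, each event is independently from source I with probability p = λ_I/(λ_I+λ_II) = 0.89/4.19 ≈ 0.2124.
So K ~ Binomial(3, 0.89/4.19): P(K = 2) = C(3,2) · (0.89/4.19)^2 · (3.3/4.19)^1 ≈ 0.1066.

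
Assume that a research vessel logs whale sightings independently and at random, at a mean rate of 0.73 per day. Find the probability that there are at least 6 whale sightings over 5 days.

Over the interval, μ = 0.73 × 5 = 3.65 (5 days).
P(N ≥ 6) = 1 − P(N ≤ 5) = 1 − Σ_{j=0}^{5} e^(−μ) μ^j/j! ≈ 0.1628.

0.1628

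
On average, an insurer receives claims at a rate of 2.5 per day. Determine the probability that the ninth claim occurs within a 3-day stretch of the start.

0.3380

Over the interval, μ = 2.5 × 3 = 7.5 (a 3-day stretch = 3 days).
The ninth arrival falls in the interval iff at least 9 events occur there: P(S_9 ≤ t) = P(N ≥ 9) = 1 − P(N ≤ 8) ≈ 0.3380.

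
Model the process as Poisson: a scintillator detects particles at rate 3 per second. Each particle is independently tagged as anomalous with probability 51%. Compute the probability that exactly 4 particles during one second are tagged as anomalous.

0.0494

Thinning: the particles that are tagged as anomalous themselves form a Poisson process with rate 0.51 × 3 = 1.53 per second.
So μ = 1.53.
P(N = 4) = e^(−1.53) · 1.53^4/4! ≈ 0.0494.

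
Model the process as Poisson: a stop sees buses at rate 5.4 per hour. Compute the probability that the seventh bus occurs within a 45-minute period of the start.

0.1159

Over the interval, μ = 5.4 × 0.75 = 4.05 (a 45-minute period = 0.75 hours).
The seventh arrival falls in the interval iff at least 7 events occur there: P(S_7 ≤ t) = P(N ≥ 7) = 1 − P(N ≤ 6) ≈ 0.1159.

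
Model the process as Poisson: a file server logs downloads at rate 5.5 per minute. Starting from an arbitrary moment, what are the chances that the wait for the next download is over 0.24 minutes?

The wait for the next event is exponential with rate λ = 5.5 per minute.
P(T > 0.24) = e^(−λt) = e^(−5.5 × 0.24) = e^(−1.32) ≈ 0.2671.

0.2671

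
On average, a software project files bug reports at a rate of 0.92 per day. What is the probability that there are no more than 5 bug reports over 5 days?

0.6858

Over the interval, μ = 0.92 × 5 = 4.6 (5 days).
P(N ≤ 5) = Σ_{j=0}^{5} e^(−μ) μ^j/j! ≈ 0.6858.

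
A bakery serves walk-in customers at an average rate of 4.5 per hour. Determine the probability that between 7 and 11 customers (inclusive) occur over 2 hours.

0.5962

Over the interval, μ = 4.5 × 2 = 9 (2 hours).
P(7 ≤ N ≤ 11) = Σ_{j=7}^{11} e^(−9) · 9^j/j! ≈ 0.5962.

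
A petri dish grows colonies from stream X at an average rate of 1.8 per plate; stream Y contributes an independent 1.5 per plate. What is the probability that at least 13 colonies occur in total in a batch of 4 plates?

Independent Poisson processes superpose: combined rate λ = 1.8 + 1.5 = 3.3 per plate.
Over the interval, μ = 3.3 × 4 = 13.2 (a batch of 4 plates = 4 plates).
P(N ≥ 13) = 1 − P(N ≤ 12) ≈ 0.5587.

0.5587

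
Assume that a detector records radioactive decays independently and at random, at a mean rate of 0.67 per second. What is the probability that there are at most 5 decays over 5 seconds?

Over the interval, μ = 0.67 × 5 = 3.35 (5 seconds).
P(N ≤ 5) = Σ_{j=0}^{5} e^(−μ) μ^j/j! ≈ 0.8768.

0.8768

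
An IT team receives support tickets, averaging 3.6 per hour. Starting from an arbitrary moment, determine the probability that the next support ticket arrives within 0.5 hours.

Inter-arrival times are exponential with rate λ = 3.6 per hour.
P(T ≤ 0.5) = 1 − e^(−λt) = 1 − e^(−3.6 × 0.5) = 1 − e^(−1.8) ≈ 0.8347.

0.8347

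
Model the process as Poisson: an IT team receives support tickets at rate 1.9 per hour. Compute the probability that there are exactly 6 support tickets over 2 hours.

Over the interval, μ = 1.9 × 2 = 3.8 (2 hours).
P(N = 6) = e^(−μ) μ^6/6! = e^(−3.8) · 3.8^6/720 ≈ 0.0936.

0.0936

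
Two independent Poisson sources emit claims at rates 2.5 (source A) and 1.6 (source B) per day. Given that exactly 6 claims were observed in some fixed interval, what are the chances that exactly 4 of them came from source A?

Given the total, each event is independently from source A with probability p = λ_A/(λ_A+λ_B) = 2.5/4.1 ≈ 0.6098.
So K ~ Binomial(6, 2.5/4.1): P(K = 4) = C(6,4) · (2.5/4.1)^4 · (1.6/4.1)^2 ≈ 0.3158.

0.3158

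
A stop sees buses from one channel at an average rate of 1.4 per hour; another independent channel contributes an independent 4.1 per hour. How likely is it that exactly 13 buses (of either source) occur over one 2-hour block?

0.0926

Independent Poisson processes superpose: combined rate λ = 1.4 + 4.1 = 5.5 per hour.
Over the interval, μ = 5.5 × 2 = 11 (a 2-hour block = 2 hours).
P(N = 13) = e^(−11) · 11^13/13! ≈ 0.0926.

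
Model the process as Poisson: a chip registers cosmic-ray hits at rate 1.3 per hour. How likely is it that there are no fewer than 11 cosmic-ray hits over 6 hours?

0.1648

Over the interval, μ = 1.3 × 6 = 7.8 (6 hours).
P(N ≥ 11) = 1 − P(N ≤ 10) = 1 − Σ_{j=0}^{10} e^(−μ) μ^j/j! ≈ 0.1648.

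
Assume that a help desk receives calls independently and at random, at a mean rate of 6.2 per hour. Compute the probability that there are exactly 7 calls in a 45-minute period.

0.0892

Over the interval, μ = 6.2 × 0.75 = 4.65 (a 45-minute period = 0.75 hours).
P(N = 7) = e^(−μ) μ^7/7! = e^(−4.65) · 4.65^7/5040 ≈ 0.0892.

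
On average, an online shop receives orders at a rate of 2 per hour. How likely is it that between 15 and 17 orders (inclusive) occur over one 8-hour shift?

0.2918

Over the interval, μ = 2 × 8 = 16 (an 8-hour shift = 8 hours).
P(15 ≤ N ≤ 17) = Σ_{j=15}^{17} e^(−16) · 16^j/j! ≈ 0.2918.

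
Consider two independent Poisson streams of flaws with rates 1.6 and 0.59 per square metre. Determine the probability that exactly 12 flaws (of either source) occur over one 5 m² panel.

Independent Poisson processes superpose: combined rate λ = 1.6 + 0.59 = 2.19 per square metre.
Over the interval, μ = 2.19 × 5 = 10.95 (a 5 m² panel = 5 square metres).
P(N = 12) = e^(−10.95) · 10.95^12/12! ≈ 0.1089.

0.1089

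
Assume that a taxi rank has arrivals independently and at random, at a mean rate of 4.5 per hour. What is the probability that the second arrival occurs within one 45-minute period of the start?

Over the interval, μ = 4.5 × 0.75 = 3.375 (a 45-minute period = 0.75 hours).
The second arrival falls in the interval iff at least 2 events occur there: P(S_2 ≤ t) = P(N ≥ 2) = 1 − P(N ≤ 1) ≈ 0.8503.

0.8503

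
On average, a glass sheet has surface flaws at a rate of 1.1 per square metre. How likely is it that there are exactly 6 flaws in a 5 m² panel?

0.1571

Over the interval, μ = 1.1 × 5 = 5.5 (a 5 m² panel = 5 square metres).
P(N = 6) = e^(−μ) μ^6/6! = e^(−5.5) · 5.5^6/720 ≈ 0.1571.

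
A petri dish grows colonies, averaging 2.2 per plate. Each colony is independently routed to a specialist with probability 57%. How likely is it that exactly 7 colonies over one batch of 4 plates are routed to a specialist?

0.1051

Thinning: the colonies that are routed to a specialist themselves form a Poisson process with rate 0.57 × 2.2 = 1.254 per plate.
Over the interval, μ = 1.254 × 4 = 5.016 (a batch of 4 plates = 4 plates).
P(N = 7) = e^(−5.016) · 5.016^7/7! ≈ 0.1051.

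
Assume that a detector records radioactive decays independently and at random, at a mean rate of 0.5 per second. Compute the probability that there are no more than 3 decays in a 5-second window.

Over the interval, μ = 0.5 × 5 = 2.5 (a 5-second window = 5 seconds).
P(N ≤ 3) = Σ_{j=0}^{3} e^(−μ) μ^j/j! ≈ 0.7576.

0.7576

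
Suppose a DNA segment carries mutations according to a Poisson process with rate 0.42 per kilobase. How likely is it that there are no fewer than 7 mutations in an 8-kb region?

Over the interval, μ = 0.42 × 8 = 3.36 (an 8-kb region = 8 kilobases).
P(N ≥ 7) = 1 − P(N ≤ 6) = 1 − Σ_{j=0}^{6} e^(−μ) μ^j/j! ≈ 0.0550.

0.0550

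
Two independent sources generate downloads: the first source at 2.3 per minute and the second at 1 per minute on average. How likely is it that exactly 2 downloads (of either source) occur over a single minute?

0.2008

Independent Poisson processes superpose: combined rate λ = 2.3 + 1 = 3.3 per minute.
So μ = 3.3.
P(N = 2) = e^(−3.3) · 3.3^2/2! ≈ 0.2008.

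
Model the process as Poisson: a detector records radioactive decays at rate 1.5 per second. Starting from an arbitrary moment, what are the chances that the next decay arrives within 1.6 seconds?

Inter-arrival times are exponential with rate λ = 1.5 per second.
P(T ≤ 1.6) = 1 − e^(−λt) = 1 − e^(−1.5 × 1.6) = 1 − e^(−2.4) ≈ 0.9093.

0.9093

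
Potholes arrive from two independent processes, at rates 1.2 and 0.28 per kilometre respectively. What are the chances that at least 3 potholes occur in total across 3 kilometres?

Independent Poisson processes superpose: combined rate λ = 1.2 + 0.28 = 1.48 per kilometre.
Over the interval, μ = 1.48 × 3 = 4.44 (3 kilometres).
P(N ≥ 3) = 1 − P(N ≤ 2) ≈ 0.8196.

0.8196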